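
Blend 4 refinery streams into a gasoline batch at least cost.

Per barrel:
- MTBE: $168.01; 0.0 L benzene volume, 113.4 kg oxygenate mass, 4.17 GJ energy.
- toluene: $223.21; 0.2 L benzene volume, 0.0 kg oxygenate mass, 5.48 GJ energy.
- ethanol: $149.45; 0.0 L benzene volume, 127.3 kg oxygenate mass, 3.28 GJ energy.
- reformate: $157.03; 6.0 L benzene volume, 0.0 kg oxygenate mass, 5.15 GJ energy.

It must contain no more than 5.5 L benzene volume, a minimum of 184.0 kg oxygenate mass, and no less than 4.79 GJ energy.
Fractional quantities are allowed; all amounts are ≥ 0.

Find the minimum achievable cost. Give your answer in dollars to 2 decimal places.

$217.39

Set it up as a linear program. Let x1 = barrels of MTBE, x2 = barrels of toluene, x3 = barrels of ethanol, x4 = barrels of reformate.
min 168.01x1 + 223.21x2 + 149.45x3 + 157.03x4 s.t.:
  0.2x2 + 6x4 ≤ 5.5   (benzene volume)
  113.4x1 + 127.3x3 ≥ 184   (oxygenate mass)
  4.17x1 + 5.48x2 + 3.28x3 + 5.15x4 ≥ 4.79   (energy)
  x1, x2, x3, x4 ≥ 0.
At the optimum only MTBE, ethanol are positive (toluene, reformate = 0). Binding constraints: oxygenate mass and energy.
Optimal quantities: MTBE = 0.039317 barrels, ethanol = 1.4104 barrels.
Objective = 168.01·0.039317 + 149.45·1.4104 = 217.3899.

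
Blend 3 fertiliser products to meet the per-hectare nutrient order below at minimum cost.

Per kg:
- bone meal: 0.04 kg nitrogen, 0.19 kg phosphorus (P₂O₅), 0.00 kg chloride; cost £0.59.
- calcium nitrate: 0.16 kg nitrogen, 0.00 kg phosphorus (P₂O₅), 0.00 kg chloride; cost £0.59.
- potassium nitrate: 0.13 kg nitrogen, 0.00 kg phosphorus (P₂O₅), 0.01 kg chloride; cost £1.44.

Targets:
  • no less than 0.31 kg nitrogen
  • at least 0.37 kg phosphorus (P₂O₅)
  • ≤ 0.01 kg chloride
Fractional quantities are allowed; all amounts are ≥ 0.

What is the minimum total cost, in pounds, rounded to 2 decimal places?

£2.00

Treat it as an LP. Let x1 = kg of bone meal, x2 = kg of calcium nitrate, x3 = kg of potassium nitrate.
Minimize 0.59x1 + 0.59x2 + 1.44x3 subject to:
  0.04x1 + 0.16x2 + 0.13x3 ≥ 0.31   (nitrogen)
  0.19x1 ≥ 0.37   (phosphorus (P₂O₅))
  0.01x3 ≤ 0.01   (chloride)
  x1, x2, x3 ≥ 0.
The cheapest feasible vertex uses only bone meal, calcium nitrate; potassium nitrate is not used. The nitrogen and phosphorus (P₂O₅) requirements are met with equality.
Solving gives x1 = 1.947, x2 = 1.451.
Cost = 0.59·1.947 + 0.59·1.451 = 2.0048.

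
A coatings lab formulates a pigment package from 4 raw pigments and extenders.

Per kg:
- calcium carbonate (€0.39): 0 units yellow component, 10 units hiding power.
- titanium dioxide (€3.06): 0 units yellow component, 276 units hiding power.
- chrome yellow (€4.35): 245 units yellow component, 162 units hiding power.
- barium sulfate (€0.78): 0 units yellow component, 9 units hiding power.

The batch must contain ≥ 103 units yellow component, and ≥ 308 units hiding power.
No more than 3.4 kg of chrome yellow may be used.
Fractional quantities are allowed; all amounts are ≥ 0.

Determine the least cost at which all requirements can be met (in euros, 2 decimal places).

€4.49

This is a linear program. Let x1 = kg of calcium carbonate, x2 = kg of titanium dioxide, x3 = kg of chrome yellow, x4 = kg of barium sulfate.
Minimize 0.39x1 + 3.06x2 + 4.35x3 + 0.78x4 with:
  245x3 ≥ 103   (yellow component)
  10x1 + 276x2 + 162x3 + 9x4 ≥ 308   (hiding power)
  x3 ≤ 3.4
  x1, x2, x3, x4 ≥ 0.
The cheapest feasible vertex uses only titanium dioxide, chrome yellow; calcium carbonate, barium sulfate are not used. Binding constraints: yellow component and hiding power.
So titanium dioxide = 0.8692 kg, chrome yellow = 0.4204 kg.
Cost = 3.06·0.8692 + 4.35·0.4204 = 4.4885.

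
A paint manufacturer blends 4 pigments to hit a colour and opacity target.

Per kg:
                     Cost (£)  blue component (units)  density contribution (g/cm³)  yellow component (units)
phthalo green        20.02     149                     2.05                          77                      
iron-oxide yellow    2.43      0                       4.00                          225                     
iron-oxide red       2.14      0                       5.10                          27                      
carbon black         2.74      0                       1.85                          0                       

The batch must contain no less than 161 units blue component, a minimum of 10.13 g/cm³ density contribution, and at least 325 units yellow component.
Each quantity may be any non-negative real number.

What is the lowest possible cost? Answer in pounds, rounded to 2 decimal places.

Set it up as a linear program. Let x1 = kg of phthalo green, x2 = kg of iron-oxide yellow, x3 = kg of iron-oxide red, x4 = kg of carbon black.
Minimize 20.02x1 + 2.43x2 + 2.14x3 + 2.74x4 with:
  149x1 ≥ 161   (blue component)
  2.05x1 + 4x2 + 5.1x3 + 1.85x4 ≥ 10.13   (density contribution)
  77x1 + 225x2 + 27x3 ≥ 325   (yellow component)
  x1, x2, x3, x4 ≥ 0.
The minimum-cost mix takes nothing from carbon black — only phthalo green, iron-oxide yellow, iron-oxide red. There the blue component, density contribution, yellow component constraints are tight.
That vertex is x1 = 1.0805, x2 = 0.98073, x3 = 0.78274.
Hence cost = 20.02·1.0805 + 2.43·0.98073 + 2.14·0.78274 = £25.6898.

£25.69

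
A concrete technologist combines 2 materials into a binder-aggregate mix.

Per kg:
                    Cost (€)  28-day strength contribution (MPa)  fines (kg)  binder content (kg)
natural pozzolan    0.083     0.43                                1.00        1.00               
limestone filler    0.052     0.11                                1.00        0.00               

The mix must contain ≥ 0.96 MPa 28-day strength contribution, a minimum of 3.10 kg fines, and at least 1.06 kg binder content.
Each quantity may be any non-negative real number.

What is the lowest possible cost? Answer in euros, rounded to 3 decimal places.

€0.221

Set it up as a linear program. Let x1 = kg of natural pozzolan, x2 = kg of limestone filler.
Minimize 0.083x1 + 0.052x2 subject to:
  0.43x1 + 0.11x2 ≥ 0.96   (28-day strength contribution)
  1x1 + 1x2 ≥ 3.1   (fines)
  1x1 ≥ 1.06   (binder content)
  x1, x2 ≥ 0.
Both inputs are positive at the optimum. There the 28-day strength contribution and fines constraints are tight.
So natural pozzolan = 1.934 kg, limestone filler = 1.166 kg.
Cost = 0.083·1.934 + 0.052·1.166 = 0.22115.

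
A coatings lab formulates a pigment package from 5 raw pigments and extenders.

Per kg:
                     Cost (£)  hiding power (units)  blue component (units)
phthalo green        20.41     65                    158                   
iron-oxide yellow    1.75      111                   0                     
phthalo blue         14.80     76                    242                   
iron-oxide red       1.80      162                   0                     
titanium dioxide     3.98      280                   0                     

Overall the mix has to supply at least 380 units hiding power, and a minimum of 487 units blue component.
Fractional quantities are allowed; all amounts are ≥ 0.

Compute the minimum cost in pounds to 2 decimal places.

£32.31

Treat it as an LP. Let x1 = kg of phthalo green, x2 = kg of iron-oxide yellow, x3 = kg of phthalo blue, x4 = kg of iron-oxide red, x5 = kg of titanium dioxide.
min 20.41x1 + 1.75x2 + 14.8x3 + 1.8x4 + 3.98x5 s.t.:
  65x1 + 111x2 + 76x3 + 162x4 + 280x5 ≥ 380   (hiding power)
  158x1 + 242x3 ≥ 487   (blue component)
  x1, x2, x3, x4, x5 ≥ 0.
At the optimum only phthalo blue, iron-oxide red are positive (phthalo green, iron-oxide yellow, titanium dioxide = 0). There the hiding power and blue component constraints are tight.
That vertex is x3 = 2.0124, x4 = 1.4016.
Cost = 14.8·2.0124 + 1.8·1.4016 = 32.3064.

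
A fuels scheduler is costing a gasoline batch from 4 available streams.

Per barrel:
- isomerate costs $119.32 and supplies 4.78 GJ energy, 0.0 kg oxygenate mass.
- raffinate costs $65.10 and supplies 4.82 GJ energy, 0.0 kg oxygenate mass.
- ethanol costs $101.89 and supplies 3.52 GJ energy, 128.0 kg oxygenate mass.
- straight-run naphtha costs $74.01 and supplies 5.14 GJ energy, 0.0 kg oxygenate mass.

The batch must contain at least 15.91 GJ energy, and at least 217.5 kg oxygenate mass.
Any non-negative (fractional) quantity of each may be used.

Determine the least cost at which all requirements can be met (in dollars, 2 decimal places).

Set it up as a linear program. Let x1 = barrels of isomerate, x2 = barrels of raffinate, x3 = barrels of ethanol, x4 = barrels of straight-run naphtha.
min 119.32x1 + 65.1x2 + 101.89x3 + 74.01x4 s.t.:
  4.78x1 + 4.82x2 + 3.52x3 + 5.14x4 ≥ 15.91   (energy)
  128x3 ≥ 217.5   (oxygenate mass)
  x1, x2, x3, x4 ≥ 0.
The optimal basis is {raffinate, ethanol}; isomerate, straight-run naphtha drop out. Binding constraints: energy and oxygenate mass.
Optimal quantities: raffinate = 2.0599 barrels, ethanol = 1.6992 barrels.
Total cost: 65.1·2.0599 + 101.89·1.6992 = 307.2310.

$307.23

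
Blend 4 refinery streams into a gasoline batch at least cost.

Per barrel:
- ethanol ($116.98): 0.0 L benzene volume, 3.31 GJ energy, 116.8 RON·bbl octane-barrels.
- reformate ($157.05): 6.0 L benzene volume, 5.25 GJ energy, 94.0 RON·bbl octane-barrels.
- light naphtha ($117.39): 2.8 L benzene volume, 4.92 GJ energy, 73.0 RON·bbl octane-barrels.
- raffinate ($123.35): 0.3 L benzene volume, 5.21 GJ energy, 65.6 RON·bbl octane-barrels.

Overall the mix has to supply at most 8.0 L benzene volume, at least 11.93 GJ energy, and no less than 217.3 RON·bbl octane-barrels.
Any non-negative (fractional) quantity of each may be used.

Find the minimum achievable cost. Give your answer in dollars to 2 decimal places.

This is a linear program. Let x1 = barrels of ethanol, x2 = barrels of reformate, x3 = barrels of light naphtha, x4 = barrels of raffinate.
Minimise 116.98x1 + 157.05x2 + 117.39x3 + 123.35x4 with:
  6x2 + 2.8x3 + 0.3x4 ≤ 8   (benzene volume)
  3.31x1 + 5.25x2 + 4.92x3 + 5.21x4 ≥ 11.93   (energy)
  116.8x1 + 94x2 + 73x3 + 65.6x4 ≥ 217.3   (octane-barrels)
  x1, x2, x3, x4 ≥ 0.
The cheapest feasible vertex uses only ethanol, light naphtha; reformate, raffinate are not used. Binding constraints: energy and octane-barrels.
Optimal quantities: ethanol = 0.595227 barrels, light naphtha = 2.02435 barrels.
Hence cost = 116.98·0.595227 + 117.39·2.02435 = $307.2681.

$307.27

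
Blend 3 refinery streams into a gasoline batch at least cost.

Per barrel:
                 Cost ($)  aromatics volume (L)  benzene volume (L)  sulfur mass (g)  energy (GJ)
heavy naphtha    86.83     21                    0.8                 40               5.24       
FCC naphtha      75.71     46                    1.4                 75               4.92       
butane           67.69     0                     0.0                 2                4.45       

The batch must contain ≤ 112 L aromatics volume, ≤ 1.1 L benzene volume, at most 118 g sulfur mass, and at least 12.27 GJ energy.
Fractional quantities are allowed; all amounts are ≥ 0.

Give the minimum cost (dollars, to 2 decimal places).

Set it up as a linear program. Let x1 = barrels of heavy naphtha, x2 = barrels of FCC naphtha, x3 = barrels of butane.
min 86.83x1 + 75.71x2 + 67.69x3 with:
  21x1 + 46x2 ≤ 112   (aromatics volume)
  0.8x1 + 1.4x2 ≤ 1.1   (benzene volume)
  40x1 + 75x2 + 2x3 ≤ 118   (sulfur mass)
  5.24x1 + 4.92x2 + 4.45x3 ≥ 12.27   (energy)
  x1, x2, x3 ≥ 0.
At the optimum only butane is positive (heavy naphtha, FCC naphtha = 0). There the energy constraint is tight.
That vertex is x3 = 2.7573.
Hence cost = 67.69·2.7573 = $186.6416.

$186.64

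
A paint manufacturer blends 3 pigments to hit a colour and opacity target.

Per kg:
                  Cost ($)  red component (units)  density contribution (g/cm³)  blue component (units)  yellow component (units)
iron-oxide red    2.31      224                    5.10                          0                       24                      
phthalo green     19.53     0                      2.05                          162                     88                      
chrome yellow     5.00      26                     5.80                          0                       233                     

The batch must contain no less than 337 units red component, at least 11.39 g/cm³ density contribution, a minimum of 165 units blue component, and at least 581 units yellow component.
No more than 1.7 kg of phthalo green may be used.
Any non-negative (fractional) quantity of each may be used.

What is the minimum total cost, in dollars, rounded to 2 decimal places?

$32.72

Set it up as a linear program. Let x1 = kg of iron-oxide red, x2 = kg of phthalo green, x3 = kg of chrome yellow.
Minimise 2.31x1 + 19.53x2 + 5x3 with:
  224x1 + 26x3 ≥ 337   (red component)
  5.1x1 + 2.05x2 + 5.8x3 ≥ 11.39   (density contribution)
  162x2 ≥ 165   (blue component)
  24x1 + 88x2 + 233x3 ≥ 581   (yellow component)
  x2 ≤ 1.7
  x1, x2, x3 ≥ 0.
The optimal mix uses every input. There the red component, blue component, yellow component constraints are tight.
Solving gives x1 = 1.2749, x2 = 1.0185, x3 = 1.9776.
Total cost: 2.31·1.2749 + 19.53·1.0185 + 5·1.9776 = 32.7243.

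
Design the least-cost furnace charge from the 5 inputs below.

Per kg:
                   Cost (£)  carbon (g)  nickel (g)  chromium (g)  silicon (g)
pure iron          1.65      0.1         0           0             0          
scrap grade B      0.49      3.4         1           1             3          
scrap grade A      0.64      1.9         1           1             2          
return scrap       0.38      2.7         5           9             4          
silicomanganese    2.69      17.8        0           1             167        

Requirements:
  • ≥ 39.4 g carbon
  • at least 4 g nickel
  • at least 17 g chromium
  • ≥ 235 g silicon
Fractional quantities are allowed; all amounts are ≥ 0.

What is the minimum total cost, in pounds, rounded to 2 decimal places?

£5.78

Let x1 = kg of pure iron, x2 = kg of scrap grade B, x3 = kg of scrap grade A, x4 = kg of return scrap, x5 = kg of silicomanganese.
min 1.65x1 + 0.49x2 + 0.64x3 + 0.38x4 + 2.69x5 s.t.:
  0.1x1 + 3.4x2 + 1.9x3 + 2.7x4 + 17.8x5 ≥ 39.4   (carbon)
  1x2 + 1x3 + 5x4 ≥ 4   (nickel)
  1x2 + 1x3 + 9x4 + 1x5 ≥ 17   (chromium)
  3x2 + 2x3 + 4x4 + 167x5 ≥ 235   (silicon)
  x1, x2, x3, x4, x5 ≥ 0.
The cheapest feasible vertex uses only return scrap, silicomanganese; pure iron, scrap grade B, scrap grade A are not used. There the carbon and silicon constraints are tight.
Optimal quantities: return scrap = 6.312 kg, silicomanganese = 1.256 kg.
Total cost: 0.38·6.312 + 2.69·1.256 = 5.7772.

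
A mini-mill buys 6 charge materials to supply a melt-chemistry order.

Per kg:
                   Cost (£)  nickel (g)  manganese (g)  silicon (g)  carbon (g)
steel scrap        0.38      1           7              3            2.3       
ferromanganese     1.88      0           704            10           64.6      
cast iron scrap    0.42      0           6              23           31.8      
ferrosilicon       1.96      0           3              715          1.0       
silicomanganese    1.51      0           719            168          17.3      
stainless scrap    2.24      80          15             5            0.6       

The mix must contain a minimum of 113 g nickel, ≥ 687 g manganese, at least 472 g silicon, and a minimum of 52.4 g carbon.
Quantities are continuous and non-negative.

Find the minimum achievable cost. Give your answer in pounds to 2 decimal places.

£5.80

Treat it as an LP. Let x1 = kg of steel scrap, x2 = kg of ferromanganese, x3 = kg of cast iron scrap, x4 = kg of ferrosilicon, x5 = kg of silicomanganese, x6 = kg of stainless scrap.
Minimize 0.38x1 + 1.88x2 + 0.42x3 + 1.96x4 + 1.51x5 + 2.24x6 s.t.:
  1x1 + 80x6 ≥ 113   (nickel)
  7x1 + 704x2 + 6x3 + 3x4 + 719x5 + 15x6 ≥ 687   (manganese)
  3x1 + 10x2 + 23x3 + 715x4 + 168x5 + 5x6 ≥ 472   (silicon)
  2.3x1 + 64.6x2 + 31.8x3 + 1x4 + 17.3x5 + 0.6x6 ≥ 52.4   (carbon)
  x1, x2, x3, x4, x5, x6 ≥ 0.
At the optimum only cast iron scrap, ferrosilicon, silicomanganese, stainless scrap are positive (steel scrap, ferromanganese = 0). Binding constraints: nickel, manganese, silicon, carbon.
So cast iron scrap = 1.111 kg, ferrosilicon = 0.3995 kg, silicomanganese = 0.9151 kg, stainless scrap = 1.413 kg.
Cost = 0.42·1.111 + 1.96·0.3995 + 1.51·0.9151 + 2.24·1.413 = 5.7966.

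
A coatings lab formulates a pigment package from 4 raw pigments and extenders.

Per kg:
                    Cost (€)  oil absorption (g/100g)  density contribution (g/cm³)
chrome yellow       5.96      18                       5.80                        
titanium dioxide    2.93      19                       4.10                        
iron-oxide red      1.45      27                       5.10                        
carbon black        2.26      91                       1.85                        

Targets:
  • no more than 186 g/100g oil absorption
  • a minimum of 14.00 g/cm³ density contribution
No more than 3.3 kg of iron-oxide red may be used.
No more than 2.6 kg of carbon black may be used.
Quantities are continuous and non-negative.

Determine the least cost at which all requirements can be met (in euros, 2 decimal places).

€3.98

Let x1 = kg of chrome yellow, x2 = kg of titanium dioxide, x3 = kg of iron-oxide red, x4 = kg of carbon black.
Minimise 5.96x1 + 2.93x2 + 1.45x3 + 2.26x4 s.t.:
  18x1 + 19x2 + 27x3 + 91x4 ≤ 186   (oil absorption)
  5.8x1 + 4.1x2 + 5.1x3 + 1.85x4 ≥ 14   (density contribution)
  x3 ≤ 3.3
  x4 ≤ 2.6
  x1, x2, x3, x4 ≥ 0.
The optimal basis is {iron-oxide red}; chrome yellow, titanium dioxide, carbon black drop out. There the density contribution constraint is tight.
Optimal quantities: iron-oxide red = 2.745 kg.
Total cost: 1.45·2.745 = 3.9803.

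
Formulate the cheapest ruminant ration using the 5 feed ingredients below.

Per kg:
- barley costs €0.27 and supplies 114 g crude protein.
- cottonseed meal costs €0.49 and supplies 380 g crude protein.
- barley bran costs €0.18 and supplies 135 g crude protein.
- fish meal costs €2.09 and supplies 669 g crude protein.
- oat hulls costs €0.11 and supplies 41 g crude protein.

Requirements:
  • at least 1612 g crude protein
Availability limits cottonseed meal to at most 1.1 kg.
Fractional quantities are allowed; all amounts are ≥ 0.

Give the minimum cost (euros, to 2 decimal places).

Treat it as an LP. Let x1 = kg of barley, x2 = kg of cottonseed meal, x3 = kg of barley bran, x4 = kg of fish meal, x5 = kg of oat hulls.
Minimize 0.27x1 + 0.49x2 + 0.18x3 + 2.09x4 + 0.11x5 with:
  114x1 + 380x2 + 135x3 + 669x4 + 41x5 ≥ 1612   (crude protein)
  x2 ≤ 1.1
  x1, x2, x3, x4, x5 ≥ 0.
The cheapest feasible vertex uses only cottonseed meal, barley bran; barley, fish meal, oat hulls are not used. There the crude protein and the cottonseed meal cap constraints are tight.
Optimal quantities: cottonseed meal = 1.1 kg, barley bran = 8.844 kg.
Total cost: 0.49·1.1 + 0.18·8.844 = 2.1309.

€2.13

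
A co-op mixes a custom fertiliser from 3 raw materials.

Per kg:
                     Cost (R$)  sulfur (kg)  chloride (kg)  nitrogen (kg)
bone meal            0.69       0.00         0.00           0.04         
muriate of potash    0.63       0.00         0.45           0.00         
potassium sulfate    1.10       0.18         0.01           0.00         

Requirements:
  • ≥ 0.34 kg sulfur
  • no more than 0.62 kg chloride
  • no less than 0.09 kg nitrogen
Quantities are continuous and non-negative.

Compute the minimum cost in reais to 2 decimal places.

R$3.63

Let x1 = kg of bone meal, x2 = kg of muriate of potash, x3 = kg of potassium sulfate.
Minimize 0.69x1 + 0.63x2 + 1.1x3 s.t.:
  0.18x3 ≥ 0.34   (sulfur)
  0.45x2 + 0.01x3 ≤ 0.62   (chloride)
  0.04x1 ≥ 0.09   (nitrogen)
  x1, x2, x3 ≥ 0.
At the optimum only bone meal, potassium sulfate are positive (muriate of potash = 0). There the sulfur and nitrogen constraints are tight.
So bone meal = 2.25 kg, potassium sulfate = 1.889 kg.
Hence cost = 0.69·2.25 + 1.1·1.889 = R$3.6304.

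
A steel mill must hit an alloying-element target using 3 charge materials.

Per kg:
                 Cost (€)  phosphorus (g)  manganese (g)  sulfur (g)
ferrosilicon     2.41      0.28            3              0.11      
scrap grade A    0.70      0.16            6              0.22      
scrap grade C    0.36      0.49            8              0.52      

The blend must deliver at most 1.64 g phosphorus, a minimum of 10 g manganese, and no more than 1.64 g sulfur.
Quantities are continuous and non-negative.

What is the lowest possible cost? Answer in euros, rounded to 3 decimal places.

€0.450

Let x1 = kg of ferrosilicon, x2 = kg of scrap grade A, x3 = kg of scrap grade C.
Minimise 2.41x1 + 0.7x2 + 0.36x3 with:
  0.28x1 + 0.16x2 + 0.49x3 ≤ 1.64   (phosphorus)
  3x1 + 6x2 + 8x3 ≥ 10   (manganese)
  0.11x1 + 0.22x2 + 0.52x3 ≤ 1.64   (sulfur)
  x1, x2, x3 ≥ 0.
The minimum-cost mix takes nothing from ferrosilicon, scrap grade A — only scrap grade C. There the manganese constraint is tight.
So scrap grade C = 1.25 kg.
Objective = 0.36·1.25 = 0.45000.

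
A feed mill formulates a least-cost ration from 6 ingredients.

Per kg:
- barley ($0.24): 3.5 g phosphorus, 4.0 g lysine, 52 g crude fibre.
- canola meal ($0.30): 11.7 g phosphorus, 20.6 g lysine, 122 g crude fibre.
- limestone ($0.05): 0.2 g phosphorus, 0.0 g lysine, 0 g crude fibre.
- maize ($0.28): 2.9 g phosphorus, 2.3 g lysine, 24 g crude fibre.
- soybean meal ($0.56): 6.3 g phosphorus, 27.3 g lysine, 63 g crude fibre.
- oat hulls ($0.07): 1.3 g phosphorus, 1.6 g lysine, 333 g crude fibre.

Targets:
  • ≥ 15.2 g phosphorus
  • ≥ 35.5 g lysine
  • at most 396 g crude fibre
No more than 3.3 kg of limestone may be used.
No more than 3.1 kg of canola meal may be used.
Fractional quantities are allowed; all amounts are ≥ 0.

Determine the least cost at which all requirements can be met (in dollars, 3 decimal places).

Treat it as an LP. Let x1 = kg of barley, x2 = kg of canola meal, x3 = kg of limestone, x4 = kg of maize, x5 = kg of soybean meal, x6 = kg of oat hulls.
min 0.24x1 + 0.3x2 + 0.05x3 + 0.28x4 + 0.56x5 + 0.07x6 s.t.:
  3.5x1 + 11.7x2 + 0.2x3 + 2.9x4 + 6.3x5 + 1.3x6 ≥ 15.2   (phosphorus)
  4x1 + 20.6x2 + 2.3x4 + 27.3x5 + 1.6x6 ≥ 35.5   (lysine)
  52x1 + 122x2 + 24x4 + 63x5 + 333x6 ≤ 396   (crude fibre)
  x3 ≤ 3.3
  x2 ≤ 3.1
  x1, x2, x3, x4, x5, x6 ≥ 0.
The minimum-cost mix takes nothing from barley, limestone, maize, soybean meal, oat hulls — only canola meal. The lysine requirement is met with equality.
So canola meal = 1.723 kg.
Hence cost = 0.3·1.723 = $0.51690.

$0.517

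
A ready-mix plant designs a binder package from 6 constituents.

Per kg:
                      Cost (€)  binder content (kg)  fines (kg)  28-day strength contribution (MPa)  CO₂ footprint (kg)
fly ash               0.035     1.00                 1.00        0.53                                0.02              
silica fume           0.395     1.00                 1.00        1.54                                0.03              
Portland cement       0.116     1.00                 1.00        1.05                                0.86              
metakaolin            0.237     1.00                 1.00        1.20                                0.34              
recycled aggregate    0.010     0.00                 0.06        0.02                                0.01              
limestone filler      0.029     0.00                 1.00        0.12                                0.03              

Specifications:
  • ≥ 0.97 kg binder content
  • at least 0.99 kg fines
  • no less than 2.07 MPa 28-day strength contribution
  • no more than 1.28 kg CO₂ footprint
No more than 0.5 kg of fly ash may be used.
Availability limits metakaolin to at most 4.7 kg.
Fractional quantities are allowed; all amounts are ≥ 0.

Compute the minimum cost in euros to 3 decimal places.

€0.251

Treat it as an LP. Let x1 = kg of fly ash, x2 = kg of silica fume, x3 = kg of Portland cement, x4 = kg of metakaolin, x5 = kg of recycled aggregate, x6 = kg of limestone filler.
Minimise 0.035x1 + 0.395x2 + 0.116x3 + 0.237x4 + 0.01x5 + 0.029x6 subject to:
  1x1 + 1x2 + 1x3 + 1x4 ≥ 0.97   (binder content)
  1x1 + 1x2 + 1x3 + 1x4 + 0.06x5 + 1x6 ≥ 0.99   (fines)
  0.53x1 + 1.54x2 + 1.05x3 + 1.2x4 + 0.02x5 + 0.12x6 ≥ 2.07   (28-day strength contribution)
  0.02x1 + 0.03x2 + 0.86x3 + 0.34x4 + 0.01x5 + 0.03x6 ≤ 1.28   (CO₂ footprint)
  x1 ≤ 0.5
  x4 ≤ 4.7
  x1, x2, x3, x4, x5, x6 ≥ 0.
The optimal basis is {fly ash, Portland cement, metakaolin}; silica fume, recycled aggregate, limestone filler drop out. There the 28-day strength contribution, CO₂ footprint, the fly ash cap constraints are tight.
Solving gives x1 = 0.5, x3 = 1.349, x4 = 0.3241.
Cost = 0.035·0.5 + 0.116·1.349 + 0.237·0.3241 = 0.25080.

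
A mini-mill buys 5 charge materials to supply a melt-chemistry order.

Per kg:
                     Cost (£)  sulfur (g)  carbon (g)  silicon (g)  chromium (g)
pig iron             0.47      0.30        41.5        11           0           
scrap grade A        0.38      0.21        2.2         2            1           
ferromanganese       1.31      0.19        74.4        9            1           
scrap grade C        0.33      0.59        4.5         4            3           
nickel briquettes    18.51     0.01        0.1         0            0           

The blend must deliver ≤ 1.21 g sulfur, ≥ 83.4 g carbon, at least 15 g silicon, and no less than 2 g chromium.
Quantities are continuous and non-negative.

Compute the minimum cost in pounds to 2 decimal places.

Let x1 = kg of pig iron, x2 = kg of scrap grade A, x3 = kg of ferromanganese, x4 = kg of scrap grade C, x5 = kg of nickel briquettes.
Minimize 0.47x1 + 0.38x2 + 1.31x3 + 0.33x4 + 18.51x5 subject to:
  0.3x1 + 0.21x2 + 0.19x3 + 0.59x4 + 0.01x5 ≤ 1.21   (sulfur)
  41.5x1 + 2.2x2 + 74.4x3 + 4.5x4 + 0.1x5 ≥ 83.4   (carbon)
  11x1 + 2x2 + 9x3 + 4x4 ≥ 15   (silicon)
  1x2 + 1x3 + 3x4 ≥ 2   (chromium)
  x1, x2, x3, x4, x5 ≥ 0.
The minimum-cost mix takes nothing from scrap grade A, ferromanganese, nickel briquettes — only pig iron, scrap grade C. Binding constraints: carbon and chromium.
Solving gives x1 = 1.937, x4 = 0.6667.
Hence cost = 0.47·1.937 + 0.33·0.6667 = £1.1304.

£1.13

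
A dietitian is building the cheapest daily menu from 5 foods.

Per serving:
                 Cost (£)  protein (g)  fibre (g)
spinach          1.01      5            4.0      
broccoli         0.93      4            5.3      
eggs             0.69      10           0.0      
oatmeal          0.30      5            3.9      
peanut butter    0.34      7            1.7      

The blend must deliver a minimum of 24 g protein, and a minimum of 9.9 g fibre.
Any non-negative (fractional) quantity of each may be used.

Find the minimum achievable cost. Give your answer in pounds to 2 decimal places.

Let x1 = servings of spinach, x2 = servings of broccoli, x3 = servings of eggs, x4 = servings of oatmeal, x5 = servings of peanut butter.
min 1.01x1 + 0.93x2 + 0.69x3 + 0.3x4 + 0.34x5 with:
  5x1 + 4x2 + 10x3 + 5x4 + 7x5 ≥ 24   (protein)
  4x1 + 5.3x2 + 3.9x4 + 1.7x5 ≥ 9.9   (fibre)
  x1, x2, x3, x4, x5 ≥ 0.
The optimal basis is {oatmeal, peanut butter}; spinach, broccoli, eggs drop out. Binding constraints: protein and fibre.
Optimal quantities: oatmeal = 1.516 servings, peanut butter = 2.346 servings.
Cost = 0.3·1.516 + 0.34·2.346 = 1.2524.

£1.25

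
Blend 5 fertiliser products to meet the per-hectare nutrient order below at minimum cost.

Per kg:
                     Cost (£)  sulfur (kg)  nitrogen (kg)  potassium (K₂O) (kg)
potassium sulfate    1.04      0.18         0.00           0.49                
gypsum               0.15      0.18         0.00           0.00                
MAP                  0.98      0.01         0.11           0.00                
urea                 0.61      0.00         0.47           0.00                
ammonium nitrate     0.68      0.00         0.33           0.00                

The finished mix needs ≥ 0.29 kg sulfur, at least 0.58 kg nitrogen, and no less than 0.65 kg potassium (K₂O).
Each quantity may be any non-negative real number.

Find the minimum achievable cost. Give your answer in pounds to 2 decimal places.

Let x1 = kg of potassium sulfate, x2 = kg of gypsum, x3 = kg of MAP, x4 = kg of urea, x5 = kg of ammonium nitrate.
min 1.04x1 + 0.15x2 + 0.98x3 + 0.61x4 + 0.68x5 with:
  0.18x1 + 0.18x2 + 0.01x3 ≥ 0.29   (sulfur)
  0.11x3 + 0.47x4 + 0.33x5 ≥ 0.58   (nitrogen)
  0.49x1 ≥ 0.65   (potassium (K₂O))
  x1, x2, x3, x4, x5 ≥ 0.
The optimal basis is {potassium sulfate, gypsum, urea}; MAP, ammonium nitrate drop out. There the sulfur, nitrogen, potassium (K₂O) constraints are tight.
That vertex is x1 = 1.327, x2 = 0.2846, x4 = 1.234.
Objective = 1.04·1.327 + 0.15·0.2846 + 0.61·1.234 = 2.1755.

£2.18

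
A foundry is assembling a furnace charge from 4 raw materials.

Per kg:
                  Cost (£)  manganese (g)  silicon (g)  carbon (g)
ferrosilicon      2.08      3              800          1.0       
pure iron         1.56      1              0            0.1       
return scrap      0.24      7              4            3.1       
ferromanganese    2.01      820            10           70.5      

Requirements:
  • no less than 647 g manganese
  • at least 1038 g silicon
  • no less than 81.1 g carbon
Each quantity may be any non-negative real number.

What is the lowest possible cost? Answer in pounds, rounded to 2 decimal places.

Treat it as an LP. Let x1 = kg of ferrosilicon, x2 = kg of pure iron, x3 = kg of return scrap, x4 = kg of ferromanganese.
Minimise 2.08x1 + 1.56x2 + 0.24x3 + 2.01x4 s.t.:
  3x1 + 1x2 + 7x3 + 820x4 ≥ 647   (manganese)
  800x1 + 4x3 + 10x4 ≥ 1038   (silicon)
  1x1 + 0.1x2 + 3.1x3 + 70.5x4 ≥ 81.1   (carbon)
  x1, x2, x3, x4 ≥ 0.
The cheapest feasible vertex uses only ferrosilicon, ferromanganese; pure iron, return scrap are not used. There the silicon and carbon constraints are tight.
Optimal quantities: ferrosilicon = 1.283 kg, ferromanganese = 1.132 kg.
Hence cost = 2.08·1.283 + 2.01·1.132 = £4.9440.

£4.94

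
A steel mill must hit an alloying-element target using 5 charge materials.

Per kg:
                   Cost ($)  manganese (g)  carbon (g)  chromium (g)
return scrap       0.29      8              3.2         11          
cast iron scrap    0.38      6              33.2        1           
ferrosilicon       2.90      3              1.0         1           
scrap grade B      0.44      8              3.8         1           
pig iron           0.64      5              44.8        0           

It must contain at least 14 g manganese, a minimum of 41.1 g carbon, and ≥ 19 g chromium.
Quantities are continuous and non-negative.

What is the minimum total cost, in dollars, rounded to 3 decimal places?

This is a linear program. Let x1 = kg of return scrap, x2 = kg of cast iron scrap, x3 = kg of ferrosilicon, x4 = kg of scrap grade B, x5 = kg of pig iron.
min 0.29x1 + 0.38x2 + 2.9x3 + 0.44x4 + 0.64x5 with:
  8x1 + 6x2 + 3x3 + 8x4 + 5x5 ≥ 14   (manganese)
  3.2x1 + 33.2x2 + 1x3 + 3.8x4 + 44.8x5 ≥ 41.1   (carbon)
  11x1 + 1x2 + 1x3 + 1x4 ≥ 19   (chromium)
  x1, x2, x3, x4, x5 ≥ 0.
The cheapest feasible vertex uses only return scrap, cast iron scrap; ferrosilicon, scrap grade B, pig iron are not used. The carbon and chromium requirements are met with equality.
Optimal quantities: return scrap = 1.629 kg, cast iron scrap = 1.081 kg.
Total cost: 0.29·1.629 + 0.38·1.081 = 0.88319.

$0.883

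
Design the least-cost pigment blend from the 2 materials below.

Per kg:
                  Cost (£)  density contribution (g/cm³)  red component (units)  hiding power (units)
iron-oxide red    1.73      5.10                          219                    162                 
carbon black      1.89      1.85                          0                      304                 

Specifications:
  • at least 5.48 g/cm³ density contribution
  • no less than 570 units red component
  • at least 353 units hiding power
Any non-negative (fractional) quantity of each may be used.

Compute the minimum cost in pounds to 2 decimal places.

Let x1 = kg of iron-oxide red, x2 = kg of carbon black.
Minimise 1.73x1 + 1.89x2 s.t.:
  5.1x1 + 1.85x2 ≥ 5.48   (density contribution)
  219x1 ≥ 570   (red component)
  162x1 + 304x2 ≥ 353   (hiding power)
  x1, x2 ≥ 0.
The optimal basis is {iron-oxide red}; carbon black drops out. There the red component constraint is tight.
Optimal quantities: iron-oxide red = 2.603 kg.
Total cost: 1.73·2.603 = 4.5032.

£4.50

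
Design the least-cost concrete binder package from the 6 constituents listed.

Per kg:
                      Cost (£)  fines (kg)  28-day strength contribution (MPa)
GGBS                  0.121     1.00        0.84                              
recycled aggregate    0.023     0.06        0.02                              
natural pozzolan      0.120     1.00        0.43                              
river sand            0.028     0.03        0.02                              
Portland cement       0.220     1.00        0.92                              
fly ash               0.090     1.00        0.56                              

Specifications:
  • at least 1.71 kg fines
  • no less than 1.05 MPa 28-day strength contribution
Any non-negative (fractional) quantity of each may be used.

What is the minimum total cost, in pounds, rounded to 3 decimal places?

£0.164

Let x1 = kg of GGBS, x2 = kg of recycled aggregate, x3 = kg of natural pozzolan, x4 = kg of river sand, x5 = kg of Portland cement, x6 = kg of fly ash.
min 0.121x1 + 0.023x2 + 0.12x3 + 0.028x4 + 0.22x5 + 0.09x6 subject to:
  1x1 + 0.06x2 + 1x3 + 0.03x4 + 1x5 + 1x6 ≥ 1.71   (fines)
  0.84x1 + 0.02x2 + 0.43x3 + 0.02x4 + 0.92x5 + 0.56x6 ≥ 1.05   (28-day strength contribution)
  x1, x2, x3, x4, x5, x6 ≥ 0.
The cheapest feasible vertex uses only GGBS, fly ash; recycled aggregate, natural pozzolan, river sand, Portland cement are not used. Binding constraints: fines and 28-day strength contribution.
Solving gives x1 = 0.33, x6 = 1.38.
Objective = 0.121·0.33 + 0.09·1.38 = 0.16413.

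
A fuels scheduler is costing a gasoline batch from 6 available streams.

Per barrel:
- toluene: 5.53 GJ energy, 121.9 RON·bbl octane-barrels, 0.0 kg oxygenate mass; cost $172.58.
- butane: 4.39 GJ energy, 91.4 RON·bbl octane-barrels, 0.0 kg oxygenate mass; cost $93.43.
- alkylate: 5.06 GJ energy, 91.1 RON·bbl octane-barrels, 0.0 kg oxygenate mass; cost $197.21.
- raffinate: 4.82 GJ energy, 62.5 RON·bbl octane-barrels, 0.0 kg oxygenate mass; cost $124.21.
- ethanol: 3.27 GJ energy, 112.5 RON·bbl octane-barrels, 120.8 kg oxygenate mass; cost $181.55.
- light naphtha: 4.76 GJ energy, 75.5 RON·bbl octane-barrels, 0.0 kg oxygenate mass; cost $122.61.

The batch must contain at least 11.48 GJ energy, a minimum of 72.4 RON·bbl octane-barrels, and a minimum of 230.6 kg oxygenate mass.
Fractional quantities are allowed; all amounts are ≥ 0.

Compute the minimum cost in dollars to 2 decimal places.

Let x1 = barrels of toluene, x2 = barrels of butane, x3 = barrels of alkylate, x4 = barrels of raffinate, x5 = barrels of ethanol, x6 = barrels of light naphtha.
min 172.58x1 + 93.43x2 + 197.21x3 + 124.21x4 + 181.55x5 + 122.61x6 s.t.:
  5.53x1 + 4.39x2 + 5.06x3 + 4.82x4 + 3.27x5 + 4.76x6 ≥ 11.48   (energy)
  121.9x1 + 91.4x2 + 91.1x3 + 62.5x4 + 112.5x5 + 75.5x6 ≥ 72.4   (octane-barrels)
  120.8x5 ≥ 230.6   (oxygenate mass)
  x1, x2, x3, x4, x5, x6 ≥ 0.
The cheapest feasible vertex uses only butane, ethanol; toluene, alkylate, raffinate, light naphtha are not used. The energy and oxygenate mass requirements are met with equality.
Solving gives x2 = 1.193, x5 = 1.909.
Total cost: 93.43·1.193 + 181.55·1.909 = 458.0409.

$458.04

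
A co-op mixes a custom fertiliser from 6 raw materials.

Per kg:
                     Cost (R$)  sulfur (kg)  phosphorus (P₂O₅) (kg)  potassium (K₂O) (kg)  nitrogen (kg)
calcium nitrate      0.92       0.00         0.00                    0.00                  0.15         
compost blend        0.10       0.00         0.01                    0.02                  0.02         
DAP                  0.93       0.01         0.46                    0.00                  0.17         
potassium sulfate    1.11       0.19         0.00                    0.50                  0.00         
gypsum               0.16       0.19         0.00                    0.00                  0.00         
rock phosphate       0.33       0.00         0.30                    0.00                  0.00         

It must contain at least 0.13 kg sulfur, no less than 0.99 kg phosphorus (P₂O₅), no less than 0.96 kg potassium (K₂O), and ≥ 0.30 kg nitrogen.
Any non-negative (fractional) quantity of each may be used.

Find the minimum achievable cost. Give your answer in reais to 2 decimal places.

R$3.89

Set it up as a linear program. Let x1 = kg of calcium nitrate, x2 = kg of compost blend, x3 = kg of DAP, x4 = kg of potassium sulfate, x5 = kg of gypsum, x6 = kg of rock phosphate.
Minimise 0.92x1 + 0.1x2 + 0.93x3 + 1.11x4 + 0.16x5 + 0.33x6 with:
  0.01x3 + 0.19x4 + 0.19x5 ≥ 0.13   (sulfur)
  0.01x2 + 0.46x3 + 0.3x6 ≥ 0.99   (phosphorus (P₂O₅))
  0.02x2 + 0.5x4 ≥ 0.96   (potassium (K₂O))
  0.15x1 + 0.02x2 + 0.17x3 ≥ 0.3   (nitrogen)
  x1, x2, x3, x4, x5, x6 ≥ 0.
At the optimum only compost blend, potassium sulfate, rock phosphate are positive (calcium nitrate, DAP, gypsum = 0). There the phosphorus (P₂O₅), potassium (K₂O), nitrogen constraints are tight.
So compost blend = 15 kg, potassium sulfate = 1.32 kg, rock phosphate = 2.8 kg.
Total cost: 0.1·15 + 1.11·1.32 + 0.33·2.8 = 3.8892.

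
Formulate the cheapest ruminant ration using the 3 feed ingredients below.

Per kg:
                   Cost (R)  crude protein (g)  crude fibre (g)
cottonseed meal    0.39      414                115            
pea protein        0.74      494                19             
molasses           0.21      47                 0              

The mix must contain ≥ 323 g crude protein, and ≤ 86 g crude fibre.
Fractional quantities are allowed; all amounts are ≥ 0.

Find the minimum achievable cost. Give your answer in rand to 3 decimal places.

Let x1 = kg of cottonseed meal, x2 = kg of pea protein, x3 = kg of molasses.
Minimize 0.39x1 + 0.74x2 + 0.21x3 subject to:
  414x1 + 494x2 + 47x3 ≥ 323   (crude protein)
  115x1 + 19x2 ≤ 86   (crude fibre)
  x1, x2, x3 ≥ 0.
The minimum-cost mix takes nothing from molasses — only cottonseed meal, pea protein. Binding constraints: crude protein and crude fibre.
Optimal quantities: cottonseed meal = 0.7426 kg, pea protein = 0.03148 kg.
Hence cost = 0.39·0.7426 + 0.74·0.03148 = R0.31291.

R0.313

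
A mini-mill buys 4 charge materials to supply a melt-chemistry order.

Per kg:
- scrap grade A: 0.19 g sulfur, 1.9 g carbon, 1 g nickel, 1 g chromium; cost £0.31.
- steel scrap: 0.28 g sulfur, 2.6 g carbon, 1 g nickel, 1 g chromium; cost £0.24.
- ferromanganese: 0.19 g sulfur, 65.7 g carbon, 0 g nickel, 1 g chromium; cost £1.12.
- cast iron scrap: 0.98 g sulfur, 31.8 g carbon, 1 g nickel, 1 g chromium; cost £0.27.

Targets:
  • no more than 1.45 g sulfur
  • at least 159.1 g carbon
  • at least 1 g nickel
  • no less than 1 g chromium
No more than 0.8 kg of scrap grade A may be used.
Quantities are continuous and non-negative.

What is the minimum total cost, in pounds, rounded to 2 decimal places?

£2.41

Let x1 = kg of scrap grade A, x2 = kg of steel scrap, x3 = kg of ferromanganese, x4 = kg of cast iron scrap.
Minimise 0.31x1 + 0.24x2 + 1.12x3 + 0.27x4 s.t.:
  0.19x1 + 0.28x2 + 0.19x3 + 0.98x4 ≤ 1.45   (sulfur)
  1.9x1 + 2.6x2 + 65.7x3 + 31.8x4 ≥ 159.1   (carbon)
  1x1 + 1x2 + 1x4 ≥ 1   (nickel)
  1x1 + 1x2 + 1x3 + 1x4 ≥ 1   (chromium)
  x1 ≤ 0.8
  x1, x2, x3, x4 ≥ 0.
At the optimum only ferromanganese, cast iron scrap are positive (scrap grade A, steel scrap = 0). Binding constraints: sulfur and carbon.
Optimal quantities: ferromanganese = 1.882 kg, cast iron scrap = 1.115 kg.
Cost = 1.12·1.882 + 0.27·1.115 = 2.4089.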